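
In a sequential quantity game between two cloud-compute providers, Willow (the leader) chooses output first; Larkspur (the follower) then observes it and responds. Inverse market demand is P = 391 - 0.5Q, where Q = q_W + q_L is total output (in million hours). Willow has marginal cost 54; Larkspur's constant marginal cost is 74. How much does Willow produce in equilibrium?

357

Solve by backward induction. Given q_W, the follower Larkspur maximises π_L = (391 - (1/2)q_W - (1/2)q_L)q_L - 74q_L.
Follower FOC: 317 - (1/2)q_W - q_L = 0, so q_L(q_W) = (317 - (1/2)q_W).
The leader anticipates this reaction. Substituting into P = 391 - 0.5Q gives P = 465/2 - (1/4)q_W, so π_W = (465/2 - (1/4)q_W)q_W - 54q_W.
The leader's first-order condition 357/2 - (1/2)q_W = 0 yields q_W = 357.
Then q_L = (317 - (1/2)·357) = 277/2.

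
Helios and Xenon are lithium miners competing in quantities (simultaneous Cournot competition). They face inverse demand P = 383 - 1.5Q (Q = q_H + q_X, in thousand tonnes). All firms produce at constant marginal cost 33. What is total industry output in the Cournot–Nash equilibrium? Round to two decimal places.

A representative firm's profit is π_i = q_i(383 - 1.5Q) - 33q_i.
First-order condition (treating rivals' output as given): 350 - 3q_i - (3/2)q_j = 0.
With identical firms every q_j equals q_i, so q_j = q_i and 350 = (9/2)q_i, giving q_i = 700/9.
Total output Q = 700/9 + 700/9 = 1400/9.

155.56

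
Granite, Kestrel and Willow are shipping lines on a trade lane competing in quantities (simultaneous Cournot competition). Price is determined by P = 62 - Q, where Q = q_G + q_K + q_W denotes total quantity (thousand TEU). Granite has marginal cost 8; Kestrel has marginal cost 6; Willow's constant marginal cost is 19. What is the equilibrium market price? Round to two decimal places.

Granite's profit: π_G = (62 - Q)q_G - (8q_G). Setting ∂π_G/∂q_G = 0: 54 - 2q_G - (q_K + q_W) = 0.
Kestrel's first-order condition: 56 - 2q_K - (q_G + q_W) = 0.
Willow's profit: π_W = (62 - Q)q_W - (19q_W). Setting ∂π_W/∂q_W = 0: 43 - 2q_W - (q_G + q_K) = 0.
Summing all 3 equations gives 153 − 4Q = 0, hence Q = 153/4.
Back-substituting: q_G = (54 − 153/4) = 63/4, q_K = (56 − 153/4) = 71/4, q_W = (43 − 153/4) = 19/4.
Total output Q = 153/4, so price P = 62 - 153/4 = 95/4.

23.75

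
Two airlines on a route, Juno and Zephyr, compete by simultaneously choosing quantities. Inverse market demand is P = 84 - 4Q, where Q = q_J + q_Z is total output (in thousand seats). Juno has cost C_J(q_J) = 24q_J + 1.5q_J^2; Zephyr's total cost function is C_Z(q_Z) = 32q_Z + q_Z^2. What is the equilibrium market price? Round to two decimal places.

Juno's profit: π_J = (84 - 4Q)q_J - (24q_J + (3/2)q_J²). Setting ∂π_J/∂q_J = 0: 60 - 11q_J - 4(q_Z) = 0.
Zephyr's profit: π_Z = (84 - 4Q)q_Z - (32q_Z + q_Z²). Setting ∂π_Z/∂q_Z = 0: 52 - 10q_Z - 4(q_J) = 0.
Best responses: q_J = (60 - 4q_Z)/11, q_Z = (52 - 4q_J)/10.
Substituting one into the other gives q_J = 196/47 and q_Z = 166/47.
Total output Q = 362/47, so price P = 84 - 4·(362/47) = 53.1915.

53.19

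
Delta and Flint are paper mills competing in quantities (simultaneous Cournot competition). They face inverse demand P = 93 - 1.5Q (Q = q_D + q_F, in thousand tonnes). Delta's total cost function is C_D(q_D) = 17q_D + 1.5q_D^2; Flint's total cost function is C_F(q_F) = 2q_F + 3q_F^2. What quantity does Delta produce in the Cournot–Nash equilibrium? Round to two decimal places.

Delta's profit: π_D = (93 - 1.5Q)q_D - (17q_D + (3/2)q_D²). Setting ∂π_D/∂q_D = 0: 76 - 6q_D - (3/2)(q_F) = 0.
Flint's first-order condition: 91 - 9q_F - (3/2)(q_D) = 0.
So q_D = (76 - (3/2)q_F)/6 and q_F = (91 - (3/2)q_D)/9.
Solving the pair: q_D = 730/69, q_F = 192/23.

10.58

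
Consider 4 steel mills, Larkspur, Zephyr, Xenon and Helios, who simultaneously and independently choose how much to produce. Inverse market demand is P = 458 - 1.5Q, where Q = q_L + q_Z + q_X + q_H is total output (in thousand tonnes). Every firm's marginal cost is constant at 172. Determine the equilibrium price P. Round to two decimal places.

Each firm earns π_i = (458 - 1.5Q)q_i - 172q_i.
Setting ∂π_i/∂q_i = 0 with rivals' quantities fixed: 286 - 3q_i - (3/2)·Σ_{j≠i} q_j = 0.
By symmetry each firm produces the same amount; substituting Σ_{j≠i} q_j = 3q_i yields q_i = 286/(15/2) = 572/15.
Total output Q = 152.5333, so price P = 458 - (3/2)·152.5333 = 1146/5.

229.20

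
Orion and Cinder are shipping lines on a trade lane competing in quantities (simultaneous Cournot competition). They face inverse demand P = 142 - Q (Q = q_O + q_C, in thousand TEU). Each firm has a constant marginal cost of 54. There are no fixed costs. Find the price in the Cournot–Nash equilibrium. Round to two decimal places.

A representative firm's profit is π_i = q_i(142 - Q) - 54q_i.
Setting ∂π_i/∂q_i = 0 with rivals' quantities fixed: 88 - 2q_i - q_j = 0.
With identical firms every q_j equals q_i, so q_j = q_i and 88 = 3q_i, giving q_i = 88/3.
Total output Q = 176/3, so price P = 142 - 176/3 = 250/3.

83.33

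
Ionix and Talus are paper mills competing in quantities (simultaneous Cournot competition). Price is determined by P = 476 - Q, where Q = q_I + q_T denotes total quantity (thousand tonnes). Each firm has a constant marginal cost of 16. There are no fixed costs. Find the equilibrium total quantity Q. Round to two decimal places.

306.67

Each firm earns π_i = (476 - Q)q_i - 16q_i.
Setting ∂π_i/∂q_i = 0 with rivals' quantities fixed: 460 - 2q_i - q_j = 0.
With identical firms every q_j equals q_i, so q_j = q_i and 460 = 3q_i, giving q_i = 460/3.
Total output Q = 460/3 + 460/3 = 920/3.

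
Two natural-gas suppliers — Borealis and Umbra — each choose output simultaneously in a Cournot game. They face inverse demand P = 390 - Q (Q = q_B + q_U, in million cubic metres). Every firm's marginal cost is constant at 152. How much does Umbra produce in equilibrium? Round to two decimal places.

79.33

A representative firm's profit is π_i = q_i(390 - Q) - 152q_i.
Setting ∂π_i/∂q_i = 0 with rivals' quantities fixed: 238 - 2q_i - q_j = 0.
With identical firms every q_j equals q_i, so q_j = q_i and 238 = 3q_i, giving q_i = 238/3.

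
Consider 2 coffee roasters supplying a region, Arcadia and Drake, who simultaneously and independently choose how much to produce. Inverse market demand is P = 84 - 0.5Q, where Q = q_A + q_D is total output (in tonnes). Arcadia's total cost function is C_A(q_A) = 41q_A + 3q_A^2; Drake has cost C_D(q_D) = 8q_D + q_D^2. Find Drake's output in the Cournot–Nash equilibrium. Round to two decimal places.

24.60

Arcadia's profit: π_A = (84 - 0.5Q)q_A - (41q_A + 3q_A²). Setting ∂π_A/∂q_A = 0: 43 - 7q_A - (1/2)(q_D) = 0.
Drake's first-order condition: 76 - 3q_D - (1/2)(q_A) = 0.
So q_A = (43 - (1/2)q_D)/7 and q_D = (76 - (1/2)q_A)/3.
Solving the pair: q_A = 364/83, q_D = 24.6024.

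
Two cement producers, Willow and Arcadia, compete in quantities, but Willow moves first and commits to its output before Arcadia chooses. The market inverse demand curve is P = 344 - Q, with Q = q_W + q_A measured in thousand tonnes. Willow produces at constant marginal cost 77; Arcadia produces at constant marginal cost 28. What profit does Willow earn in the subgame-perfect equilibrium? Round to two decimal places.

Solve by backward induction. Given q_W, the follower Arcadia maximises π_A = (344 - q_W - q_A)q_A - 28q_A.
Setting the follower's marginal profit to zero, 316 - q_W - 2q_A = 0, i.e. q_A = (316 - q_W)/2.
The leader anticipates this reaction. Substituting into P = 344 - Q gives P = 186 - (1/2)q_W, so π_W = (186 - (1/2)q_W)q_W - 77q_W.
Leader FOC: 109 - q_W = 0, so q_W = 109.
Then q_A = (316 - 109)/2 = 207/2.
Price P = 344 - 425/2 = 263/2.
Willow's profit: (263/2 - 77)·109 = 5940.5000.

5940.50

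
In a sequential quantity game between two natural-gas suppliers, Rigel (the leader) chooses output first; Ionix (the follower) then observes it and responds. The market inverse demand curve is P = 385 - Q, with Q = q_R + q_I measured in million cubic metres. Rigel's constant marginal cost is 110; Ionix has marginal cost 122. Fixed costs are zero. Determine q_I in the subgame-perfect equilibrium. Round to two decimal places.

59.75

The follower Ionix best-responds to any q_R: π_I = (385 - Q)q_I - 122q_I.
Follower FOC: 263 - q_R - 2q_I = 0, so q_I(q_R) = (263 - q_R)/2.
Rigel substitutes q_I(q_R) into its own profit: π_R = q_R(385 - q_R - (263 - q_R)/2) - 110q_R = (507/2 - (1/2)q_R)q_R - 110q_R.
The leader's first-order condition 287/2 - q_R = 0 yields q_R = 287/2.
Then q_I = (263 - 287/2)/2 = 239/4.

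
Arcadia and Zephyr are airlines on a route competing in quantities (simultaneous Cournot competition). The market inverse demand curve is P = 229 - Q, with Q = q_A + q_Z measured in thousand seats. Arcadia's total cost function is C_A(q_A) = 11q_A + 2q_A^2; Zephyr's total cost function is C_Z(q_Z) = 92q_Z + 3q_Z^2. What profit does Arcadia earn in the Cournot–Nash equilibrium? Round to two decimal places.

Arcadia's profit: π_A = (229 - Q)q_A - (11q_A + 2q_A²). Setting ∂π_A/∂q_A = 0: 218 - 6q_A - (q_Z) = 0.
Zephyr's first-order condition: 137 - 8q_Z - (q_A) = 0.
Rearranging gives the reaction functions q_A = (218 - q_Z)/6 and q_Z = (137 - q_A)/8.
Solving the pair: q_A = 1607/47, q_Z = 604/47.
Price P = 229 - 47.0426 = 181.9574.
Arcadia's profit: 181.9574·(1607/47) - 11·(1607/47) - 2(1607/47)² = 3507.1738.

3507.17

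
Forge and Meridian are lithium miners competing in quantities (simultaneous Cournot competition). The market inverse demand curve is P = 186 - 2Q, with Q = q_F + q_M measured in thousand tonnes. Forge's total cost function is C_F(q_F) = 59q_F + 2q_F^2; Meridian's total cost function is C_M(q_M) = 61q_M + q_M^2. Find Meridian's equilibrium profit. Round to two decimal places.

Forge's profit: π_F = (186 - 2Q)q_F - (59q_F + 2q_F²). Setting ∂π_F/∂q_F = 0: 127 - 8q_F - 2(q_M) = 0.
Meridian's profit: π_M = (186 - 2Q)q_M - (61q_M + q_M²). Setting ∂π_M/∂q_M = 0: 125 - 6q_M - 2(q_F) = 0.
Rearranging gives the reaction functions q_F = (127 - 2q_M)/8 and q_M = (125 - 2q_F)/6.
Substituting one into the other gives q_F = 128/11 and q_M = 373/22.
Price P = 186 - 2·(629/22) = 1417/11.
Meridian's profit: (1417/11)·(373/22) - 61·(373/22) - (373/22)² = 862.3698.

862.37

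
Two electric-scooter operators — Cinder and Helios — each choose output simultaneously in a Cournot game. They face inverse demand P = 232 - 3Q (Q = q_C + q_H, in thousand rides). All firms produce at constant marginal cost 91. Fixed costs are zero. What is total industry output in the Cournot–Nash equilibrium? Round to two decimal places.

31.33

A representative firm's profit is π_i = q_i(232 - 3Q) - 91q_i.
First-order condition (treating rivals' output as given): 141 - 6q_i - 3q_j = 0.
By symmetry each firm produces the same amount; substituting q_j = q_i yields q_i = 141/9 = 47/3.
Total output Q = 47/3 + 47/3 = 94/3.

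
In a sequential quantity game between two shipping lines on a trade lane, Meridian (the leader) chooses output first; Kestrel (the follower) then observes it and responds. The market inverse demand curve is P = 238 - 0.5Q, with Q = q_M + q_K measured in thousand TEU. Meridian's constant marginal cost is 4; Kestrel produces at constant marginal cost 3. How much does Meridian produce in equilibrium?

Solve by backward induction. Given q_M, the follower Kestrel maximises π_K = (238 - (1/2)q_M - (1/2)q_K)q_K - 3q_K.
Setting the follower's marginal profit to zero, 235 - (1/2)q_M - q_K = 0, i.e. q_K = (235 - (1/2)q_M).
The leader anticipates this reaction. Substituting into P = 238 - 0.5Q gives P = 241/2 - (1/4)q_M, so π_M = (241/2 - (1/4)q_M)q_M - 4q_M.
Maximising: ∂π_M/∂q_M = 233/2 - (1/2)q_M = 0, giving q_M = 233.
Then q_K = (235 - (1/2)·233) = 237/2.

233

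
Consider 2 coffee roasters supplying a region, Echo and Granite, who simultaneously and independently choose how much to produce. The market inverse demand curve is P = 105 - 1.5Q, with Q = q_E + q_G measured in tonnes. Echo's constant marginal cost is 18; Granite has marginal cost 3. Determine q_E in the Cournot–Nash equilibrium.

16

Echo's profit: π_E = (105 - 1.5Q)q_E - (18q_E). Setting ∂π_E/∂q_E = 0: 87 - 3q_E - (3/2)(q_G) = 0.
Granite's first-order condition: 102 - 3q_G - (3/2)(q_E) = 0.
Best responses: q_E = (87 - (3/2)q_G)/3, q_G = (102 - (3/2)q_E)/3.
Substituting one into the other gives q_E = 16 and q_G = 26.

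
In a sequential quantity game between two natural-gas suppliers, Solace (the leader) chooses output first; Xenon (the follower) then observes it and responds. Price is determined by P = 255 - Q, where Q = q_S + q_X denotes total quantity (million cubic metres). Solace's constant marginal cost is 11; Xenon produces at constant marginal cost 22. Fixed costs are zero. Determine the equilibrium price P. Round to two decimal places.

74.75

Solve by backward induction. Given q_S, the follower Xenon maximises π_X = (255 - q_S - q_X)q_X - 22q_X.
∂π_X/∂q_X = 233 - q_S - 2q_X = 0 gives the reaction function q_X = (233 - q_S)/2.
The leader anticipates this reaction. Substituting into P = 255 - Q gives P = 277/2 - (1/2)q_S, so π_S = (277/2 - (1/2)q_S)q_S - 11q_S.
The leader's first-order condition 255/2 - q_S = 0 yields q_S = 255/2.
Then q_X = (233 - 255/2)/2 = 211/4.
Total output Q = 721/4, so price P = 255 - 721/4 = 299/4.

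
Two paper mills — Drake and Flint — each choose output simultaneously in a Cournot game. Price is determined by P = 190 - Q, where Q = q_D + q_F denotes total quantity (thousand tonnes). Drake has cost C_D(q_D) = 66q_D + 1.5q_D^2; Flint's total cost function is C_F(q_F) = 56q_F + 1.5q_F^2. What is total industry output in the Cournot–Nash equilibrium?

Drake's profit: π_D = (190 - Q)q_D - (66q_D + (3/2)q_D²). Setting ∂π_D/∂q_D = 0: 124 - 5q_D - (q_F) = 0.
Flint's first-order condition: 134 - 5q_F - (q_D) = 0.
Rearranging gives the reaction functions q_D = (124 - q_F)/5 and q_F = (134 - q_D)/5.
Solving the pair: q_D = 81/4, q_F = 91/4.
Total output Q = 81/4 + 91/4 = 43.

43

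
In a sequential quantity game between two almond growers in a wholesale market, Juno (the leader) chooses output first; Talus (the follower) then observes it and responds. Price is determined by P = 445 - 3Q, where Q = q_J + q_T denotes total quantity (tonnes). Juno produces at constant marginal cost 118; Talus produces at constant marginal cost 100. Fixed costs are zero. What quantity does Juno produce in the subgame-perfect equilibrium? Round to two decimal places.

Solve by backward induction. Given q_J, the follower Talus maximises π_T = (445 - 3q_J - 3q_T)q_T - 100q_T.
Follower FOC: 345 - 3q_J - 6q_T = 0, so q_T(q_J) = (345 - 3q_J)/6.
Juno substitutes q_T(q_J) into its own profit: π_J = q_J(445 - 3q_J - (345 - 3q_J)/2) - 118q_J = (545/2 - (3/2)q_J)q_J - 118q_J.
The leader's first-order condition 309/2 - 3q_J = 0 yields q_J = 103/2.
Then q_T = (345 - 3·(103/2))/6 = 127/4.

51.50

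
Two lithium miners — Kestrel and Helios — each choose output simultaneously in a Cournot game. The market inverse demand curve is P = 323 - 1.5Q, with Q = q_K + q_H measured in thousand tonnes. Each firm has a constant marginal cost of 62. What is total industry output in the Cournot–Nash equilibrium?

Each firm earns π_i = (323 - 1.5Q)q_i - 62q_i.
First-order condition (treating rivals' output as given): 261 - 3q_i - (3/2)q_j = 0.
With identical firms every q_j equals q_i, so q_j = q_i and 261 = (9/2)q_i, giving q_i = 58.
Total output Q = 58 + 58 = 116.

116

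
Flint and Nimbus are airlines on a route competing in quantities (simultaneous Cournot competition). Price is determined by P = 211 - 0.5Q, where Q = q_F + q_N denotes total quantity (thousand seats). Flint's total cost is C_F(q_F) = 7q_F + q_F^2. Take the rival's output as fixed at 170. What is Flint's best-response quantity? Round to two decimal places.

39.67

With the rival's output fixed at 170, Flint's profit is π_F = (211 - (1/2)·170 - (1/2)q_F)q_F - (7q_F + q_F²) = (126 - (1/2)q_F)q_F - (7q_F + q_F²).
∂π_F/∂q_F = 119 - 3q_F = 0, so q_F = 119/3.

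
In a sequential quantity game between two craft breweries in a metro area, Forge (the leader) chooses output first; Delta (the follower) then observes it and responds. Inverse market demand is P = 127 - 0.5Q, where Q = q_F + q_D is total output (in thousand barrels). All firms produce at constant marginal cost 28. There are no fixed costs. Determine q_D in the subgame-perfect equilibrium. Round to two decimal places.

Solve by backward induction. Given q_F, the follower Delta maximises π_D = (127 - (1/2)q_F - (1/2)q_D)q_D - 28q_D.
Follower FOC: 99 - (1/2)q_F - q_D = 0, so q_D(q_F) = (99 - (1/2)q_F).
The leader anticipates this reaction. Substituting into P = 127 - 0.5Q gives P = 155/2 - (1/4)q_F, so π_F = (155/2 - (1/4)q_F)q_F - 28q_F.
Leader FOC: 99/2 - (1/2)q_F = 0, so q_F = 99.
Then q_D = (99 - (1/2)·99) = 99/2.

49.50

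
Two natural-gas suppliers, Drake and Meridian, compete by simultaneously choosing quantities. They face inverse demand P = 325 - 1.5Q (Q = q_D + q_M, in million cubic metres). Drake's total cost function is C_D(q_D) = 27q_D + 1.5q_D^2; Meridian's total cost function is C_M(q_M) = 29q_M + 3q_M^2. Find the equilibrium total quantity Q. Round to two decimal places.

Drake's profit: π_D = (325 - 1.5Q)q_D - (27q_D + (3/2)q_D²). Setting ∂π_D/∂q_D = 0: 298 - 6q_D - (3/2)(q_M) = 0.
Meridian's first-order condition: 296 - 9q_M - (3/2)(q_D) = 0.
Rearranging gives the reaction functions q_D = (298 - (3/2)q_M)/6 and q_M = (296 - (3/2)q_D)/9.
Substituting one into the other gives q_D = 43.2464 and q_M = 1772/69.
Total output Q = 43.2464 + 1772/69 = 68.9275.

68.93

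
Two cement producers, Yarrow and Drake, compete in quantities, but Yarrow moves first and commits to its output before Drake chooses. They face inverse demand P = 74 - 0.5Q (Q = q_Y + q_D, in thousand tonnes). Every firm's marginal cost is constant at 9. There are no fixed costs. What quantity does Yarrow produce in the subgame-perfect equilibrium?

The follower Drake best-responds to any q_Y: π_D = (74 - 0.5Q)q_D - 9q_D.
Follower FOC: 65 - (1/2)q_Y - q_D = 0, so q_D(q_Y) = (65 - (1/2)q_Y).
The leader anticipates this reaction. Substituting into P = 74 - 0.5Q gives P = 83/2 - (1/4)q_Y, so π_Y = (83/2 - (1/4)q_Y)q_Y - 9q_Y.
The leader's first-order condition 65/2 - (1/2)q_Y = 0 yields q_Y = 65.
Then q_D = (65 - (1/2)·65) = 65/2.

65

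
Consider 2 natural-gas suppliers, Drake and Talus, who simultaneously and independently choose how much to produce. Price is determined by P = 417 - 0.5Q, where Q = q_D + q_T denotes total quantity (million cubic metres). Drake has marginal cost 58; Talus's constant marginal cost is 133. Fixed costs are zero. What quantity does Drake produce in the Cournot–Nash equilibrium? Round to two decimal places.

Drake's profit: π_D = (417 - 0.5Q)q_D - (58q_D). Setting ∂π_D/∂q_D = 0: 359 - q_D - (1/2)(q_T) = 0.
Talus's profit: π_T = (417 - 0.5Q)q_T - (133q_T). Setting ∂π_T/∂q_T = 0: 284 - q_T - (1/2)(q_D) = 0.
Best responses: q_D = (359 - (1/2)q_T), q_T = (284 - (1/2)q_D).
Substituting one into the other gives q_D = 868/3 and q_T = 418/3.

289.33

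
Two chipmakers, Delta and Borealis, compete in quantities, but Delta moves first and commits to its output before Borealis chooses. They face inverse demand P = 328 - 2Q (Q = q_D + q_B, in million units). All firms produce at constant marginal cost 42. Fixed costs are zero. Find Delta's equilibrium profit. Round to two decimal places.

5112.25

Solve by backward induction. Given q_D, the follower Borealis maximises π_B = (328 - 2q_D - 2q_B)q_B - 42q_B.
∂π_B/∂q_B = 286 - 2q_D - 4q_B = 0 gives the reaction function q_B = (286 - 2q_D)/4.
Delta substitutes q_B(q_D) into its own profit: π_D = q_D(328 - 2q_D - (286 - 2q_D)/2) - 42q_D = (185 - q_D)q_D - 42q_D.
Maximising: ∂π_D/∂q_D = 143 - 2q_D = 0, giving q_D = 143/2.
Then q_B = (286 - 2·(143/2))/4 = 143/4.
Price P = 328 - 2·(429/4) = 227/2.
Delta's profit: (227/2 - 42)·(143/2) = 5112.2500.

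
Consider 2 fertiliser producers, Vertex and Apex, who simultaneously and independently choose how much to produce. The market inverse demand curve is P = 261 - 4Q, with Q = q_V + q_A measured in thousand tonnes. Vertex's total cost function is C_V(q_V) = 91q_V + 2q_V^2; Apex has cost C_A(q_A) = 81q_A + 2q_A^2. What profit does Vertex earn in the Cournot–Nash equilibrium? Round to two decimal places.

638.09

Vertex's profit: π_V = (261 - 4Q)q_V - (91q_V + 2q_V²). Setting ∂π_V/∂q_V = 0: 170 - 12q_V - 4(q_A) = 0.
Apex's profit: π_A = (261 - 4Q)q_A - (81q_A + 2q_A²). Setting ∂π_A/∂q_A = 0: 180 - 12q_A - 4(q_V) = 0.
Best responses: q_V = (170 - 4q_A)/12, q_A = (180 - 4q_V)/12.
Solving the pair: q_V = 165/16, q_A = 185/16.
Price P = 261 - 4·(175/8) = 347/2.
Vertex's profit: (347/2)·(165/16) - 91·(165/16) - 2(165/16)² = 638.0859.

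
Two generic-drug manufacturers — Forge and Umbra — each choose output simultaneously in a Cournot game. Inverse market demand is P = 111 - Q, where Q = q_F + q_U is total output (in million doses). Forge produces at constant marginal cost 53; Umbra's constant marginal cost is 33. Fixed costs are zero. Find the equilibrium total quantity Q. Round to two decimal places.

45.33

Forge's profit: π_F = (111 - Q)q_F - (53q_F). Setting ∂π_F/∂q_F = 0: 58 - 2q_F - (q_U) = 0.
Umbra's profit: π_U = (111 - Q)q_U - (33q_U). Setting ∂π_U/∂q_U = 0: 78 - 2q_U - (q_F) = 0.
Best responses: q_F = (58 - q_U)/2, q_U = (78 - q_F)/2.
Substituting one into the other gives q_F = 38/3 and q_U = 98/3.
Total output Q = 38/3 + 98/3 = 136/3.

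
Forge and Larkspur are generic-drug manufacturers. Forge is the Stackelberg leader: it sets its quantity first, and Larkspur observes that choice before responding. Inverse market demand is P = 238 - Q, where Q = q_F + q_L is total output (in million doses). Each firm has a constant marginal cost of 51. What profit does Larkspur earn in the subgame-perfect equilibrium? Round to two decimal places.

2185.56

The follower Larkspur best-responds to any q_F: π_L = (238 - Q)q_L - 51q_L.
Setting the follower's marginal profit to zero, 187 - q_F - 2q_L = 0, i.e. q_L = (187 - q_F)/2.
Forge substitutes q_L(q_F) into its own profit: π_F = q_F(238 - q_F - (187 - q_F)/2) - 51q_F = (289/2 - (1/2)q_F)q_F - 51q_F.
Leader FOC: 187/2 - q_F = 0, so q_F = 187/2.
Then q_L = (187 - 187/2)/2 = 187/4.
Price P = 238 - 561/4 = 391/4.
Larkspur's profit: (391/4 - 51)·(187/4) = 2185.5625.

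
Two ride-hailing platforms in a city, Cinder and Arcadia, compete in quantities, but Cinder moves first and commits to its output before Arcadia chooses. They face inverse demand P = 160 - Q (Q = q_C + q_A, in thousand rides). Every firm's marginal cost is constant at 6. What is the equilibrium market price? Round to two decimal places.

44.50

Solve by backward induction. Given q_C, the follower Arcadia maximises π_A = (160 - q_C - q_A)q_A - 6q_A.
Follower FOC: 154 - q_C - 2q_A = 0, so q_A(q_C) = (154 - q_C)/2.
Cinder substitutes q_A(q_C) into its own profit: π_C = q_C(160 - q_C - (154 - q_C)/2) - 6q_C = (83 - (1/2)q_C)q_C - 6q_C.
The leader's first-order condition 77 - q_C = 0 yields q_C = 77.
Then q_A = (154 - 77)/2 = 77/2.
Total output Q = 231/2, so price P = 160 - 231/2 = 89/2.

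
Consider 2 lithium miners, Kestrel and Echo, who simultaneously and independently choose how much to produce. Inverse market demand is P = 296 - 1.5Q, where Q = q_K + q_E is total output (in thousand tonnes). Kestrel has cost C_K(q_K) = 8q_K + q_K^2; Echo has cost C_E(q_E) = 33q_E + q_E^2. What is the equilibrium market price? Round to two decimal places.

Kestrel's profit: π_K = (296 - 1.5Q)q_K - (8q_K + q_K²). Setting ∂π_K/∂q_K = 0: 288 - 5q_K - (3/2)(q_E) = 0.
Echo's profit: π_E = (296 - 1.5Q)q_E - (33q_E + q_E²). Setting ∂π_E/∂q_E = 0: 263 - 5q_E - (3/2)(q_K) = 0.
Best responses: q_K = (288 - (3/2)q_E)/5, q_E = (263 - (3/2)q_K)/5.
Solving the pair: q_K = 45.9560, q_E = 38.8132.
Total output Q = 1102/13, so price P = 296 - (3/2)·(1102/13) = 168.8462.

168.85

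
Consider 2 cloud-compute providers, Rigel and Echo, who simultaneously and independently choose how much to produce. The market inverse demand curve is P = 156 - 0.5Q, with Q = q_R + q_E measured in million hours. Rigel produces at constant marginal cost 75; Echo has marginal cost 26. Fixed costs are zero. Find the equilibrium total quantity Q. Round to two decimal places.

Rigel's profit: π_R = (156 - 0.5Q)q_R - (75q_R). Setting ∂π_R/∂q_R = 0: 81 - q_R - (1/2)(q_E) = 0.
Echo's profit: π_E = (156 - 0.5Q)q_E - (26q_E). Setting ∂π_E/∂q_E = 0: 130 - q_E - (1/2)(q_R) = 0.
Best responses: q_R = (81 - (1/2)q_E), q_E = (130 - (1/2)q_R).
Substituting one into the other gives q_R = 64/3 and q_E = 358/3.
Total output Q = 64/3 + 358/3 = 422/3.

140.67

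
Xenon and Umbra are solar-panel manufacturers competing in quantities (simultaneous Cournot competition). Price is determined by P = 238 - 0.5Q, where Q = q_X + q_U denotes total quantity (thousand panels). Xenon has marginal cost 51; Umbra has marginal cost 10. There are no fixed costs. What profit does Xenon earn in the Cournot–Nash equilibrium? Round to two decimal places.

4736.89

Xenon's profit: π_X = (238 - 0.5Q)q_X - (51q_X). Setting ∂π_X/∂q_X = 0: 187 - q_X - (1/2)(q_U) = 0.
Umbra's first-order condition: 228 - q_U - (1/2)(q_X) = 0.
Rearranging gives the reaction functions q_X = (187 - (1/2)q_U) and q_U = (228 - (1/2)q_X).
Substituting one into the other gives q_X = 292/3 and q_U = 538/3.
Price P = 238 - (1/2)·(830/3) = 299/3.
Xenon's profit: (299/3 - 51)·(292/3) = 4736.8889.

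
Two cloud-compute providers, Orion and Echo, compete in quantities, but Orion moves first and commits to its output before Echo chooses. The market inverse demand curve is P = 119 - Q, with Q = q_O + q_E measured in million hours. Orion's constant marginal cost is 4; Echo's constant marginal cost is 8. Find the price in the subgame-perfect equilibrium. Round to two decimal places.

Solve by backward induction. Given q_O, the follower Echo maximises π_E = (119 - q_O - q_E)q_E - 8q_E.
∂π_E/∂q_E = 111 - q_O - 2q_E = 0 gives the reaction function q_E = (111 - q_O)/2.
The leader anticipates this reaction. Substituting into P = 119 - Q gives P = 127/2 - (1/2)q_O, so π_O = (127/2 - (1/2)q_O)q_O - 4q_O.
Maximising: ∂π_O/∂q_O = 119/2 - q_O = 0, giving q_O = 119/2.
Then q_E = (111 - 119/2)/2 = 103/4.
Total output Q = 341/4, so price P = 119 - 341/4 = 135/4.

33.75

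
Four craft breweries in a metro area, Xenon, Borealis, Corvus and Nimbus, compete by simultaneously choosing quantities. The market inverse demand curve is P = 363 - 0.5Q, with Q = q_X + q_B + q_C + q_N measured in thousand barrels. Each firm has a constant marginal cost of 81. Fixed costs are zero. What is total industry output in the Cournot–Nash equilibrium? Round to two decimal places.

451.20

A representative firm's profit is π_i = q_i(363 - 0.5Q) - 81q_i.
First-order condition (treating rivals' output as given): 282 - q_i - (1/2)·Σ_{j≠i} q_j = 0.
By symmetry each firm produces the same amount; substituting Σ_{j≠i} q_j = 3q_i yields q_i = 282/(5/2) = 564/5.
Total output Q = 564/5 + 564/5 + 564/5 + 564/5 = 451.2000.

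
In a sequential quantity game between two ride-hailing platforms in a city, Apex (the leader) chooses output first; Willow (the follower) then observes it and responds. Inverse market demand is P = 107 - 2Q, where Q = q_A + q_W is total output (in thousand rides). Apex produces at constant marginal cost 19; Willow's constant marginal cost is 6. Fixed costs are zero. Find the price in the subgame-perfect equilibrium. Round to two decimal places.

Solve by backward induction. Given q_A, the follower Willow maximises π_W = (107 - 2q_A - 2q_W)q_W - 6q_W.
Setting the follower's marginal profit to zero, 101 - 2q_A - 4q_W = 0, i.e. q_W = (101 - 2q_A)/4.
The leader anticipates this reaction. Substituting into P = 107 - 2Q gives P = 113/2 - q_A, so π_A = (113/2 - q_A)q_A - 19q_A.
The leader's first-order condition 75/2 - 2q_A = 0 yields q_A = 75/4.
Then q_W = (101 - 2·(75/4))/4 = 127/8.
Total output Q = 277/8, so price P = 107 - 2·(277/8) = 151/4.

37.75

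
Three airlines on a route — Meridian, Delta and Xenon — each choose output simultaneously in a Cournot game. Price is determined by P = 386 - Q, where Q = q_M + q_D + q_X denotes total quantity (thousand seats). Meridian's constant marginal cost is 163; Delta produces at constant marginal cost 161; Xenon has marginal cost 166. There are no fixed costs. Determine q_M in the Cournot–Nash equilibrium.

56

Meridian's profit: π_M = (386 - Q)q_M - (163q_M). Setting ∂π_M/∂q_M = 0: 223 - 2q_M - (q_D + q_X) = 0.
Delta's profit: π_D = (386 - Q)q_D - (161q_D). Setting ∂π_D/∂q_D = 0: 225 - 2q_D - (q_M + q_X) = 0.
Xenon's profit: π_X = (386 - Q)q_X - (166q_X). Setting ∂π_X/∂q_X = 0: 220 - 2q_X - (q_M + q_D) = 0.
Adding the 3 first-order conditions: 668 − 4Q = 0, so Q = 167.
Back-substituting: q_M = (223 − 167) = 56, q_D = (225 − 167) = 58, q_X = (220 − 167) = 53.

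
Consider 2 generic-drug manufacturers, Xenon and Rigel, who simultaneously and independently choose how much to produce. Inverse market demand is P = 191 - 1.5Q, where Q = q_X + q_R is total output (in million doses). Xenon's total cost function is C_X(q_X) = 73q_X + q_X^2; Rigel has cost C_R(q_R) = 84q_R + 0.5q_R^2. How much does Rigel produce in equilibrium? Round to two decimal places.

Xenon's profit: π_X = (191 - 1.5Q)q_X - (73q_X + q_X²). Setting ∂π_X/∂q_X = 0: 118 - 5q_X - (3/2)(q_R) = 0.
Rigel's profit: π_R = (191 - 1.5Q)q_R - (84q_R + (1/2)q_R²). Setting ∂π_R/∂q_R = 0: 107 - 4q_R - (3/2)(q_X) = 0.
Rearranging gives the reaction functions q_X = (118 - (3/2)q_R)/5 and q_R = (107 - (3/2)q_X)/4.
Solving the pair: q_X = 1246/71, q_R = 1432/71.

20.17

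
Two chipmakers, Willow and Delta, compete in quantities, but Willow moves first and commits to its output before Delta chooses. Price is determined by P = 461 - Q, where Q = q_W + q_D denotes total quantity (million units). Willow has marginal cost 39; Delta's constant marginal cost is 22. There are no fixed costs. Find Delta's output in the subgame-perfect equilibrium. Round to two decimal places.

The follower Delta best-responds to any q_W: π_D = (461 - Q)q_D - 22q_D.
∂π_D/∂q_D = 439 - q_W - 2q_D = 0 gives the reaction function q_D = (439 - q_W)/2.
The leader anticipates this reaction. Substituting into P = 461 - Q gives P = 483/2 - (1/2)q_W, so π_W = (483/2 - (1/2)q_W)q_W - 39q_W.
Leader FOC: 405/2 - q_W = 0, so q_W = 405/2.
Then q_D = (439 - 405/2)/2 = 473/4.

118.25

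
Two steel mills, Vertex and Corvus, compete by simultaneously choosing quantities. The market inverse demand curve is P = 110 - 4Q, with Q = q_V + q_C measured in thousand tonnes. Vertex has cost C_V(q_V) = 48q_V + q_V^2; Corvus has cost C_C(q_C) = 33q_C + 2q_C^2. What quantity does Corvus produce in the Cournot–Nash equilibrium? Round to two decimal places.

Vertex's profit: π_V = (110 - 4Q)q_V - (48q_V + q_V²). Setting ∂π_V/∂q_V = 0: 62 - 10q_V - 4(q_C) = 0.
Corvus's first-order condition: 77 - 12q_C - 4(q_V) = 0.
Best responses: q_V = (62 - 4q_C)/10, q_C = (77 - 4q_V)/12.
Substituting one into the other gives q_V = 109/26 and q_C = 261/52.

5.02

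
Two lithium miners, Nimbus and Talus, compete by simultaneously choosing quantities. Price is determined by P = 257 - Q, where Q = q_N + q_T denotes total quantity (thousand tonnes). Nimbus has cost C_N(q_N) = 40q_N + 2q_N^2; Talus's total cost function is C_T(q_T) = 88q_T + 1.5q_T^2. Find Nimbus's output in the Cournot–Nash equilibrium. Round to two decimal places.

Nimbus's profit: π_N = (257 - Q)q_N - (40q_N + 2q_N²). Setting ∂π_N/∂q_N = 0: 217 - 6q_N - (q_T) = 0.
Talus's first-order condition: 169 - 5q_T - (q_N) = 0.
So q_N = (217 - q_T)/6 and q_T = (169 - q_N)/5.
Solving the pair: q_N = 916/29, q_T = 797/29.

31.59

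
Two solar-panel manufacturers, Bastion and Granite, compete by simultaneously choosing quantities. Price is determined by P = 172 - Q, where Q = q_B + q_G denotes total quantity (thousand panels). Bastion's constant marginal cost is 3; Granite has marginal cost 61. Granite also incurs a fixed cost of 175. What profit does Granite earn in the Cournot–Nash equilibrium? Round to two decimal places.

Bastion's profit: π_B = (172 - Q)q_B - (3q_B). Setting ∂π_B/∂q_B = 0: 169 - 2q_B - (q_G) = 0.
Granite's profit: π_G = (172 - Q)q_G - (61q_G). Setting ∂π_G/∂q_G = 0: 111 - 2q_G - (q_B) = 0.
So q_B = (169 - q_G)/2 and q_G = (111 - q_B)/2.
Solving the pair: q_B = 227/3, q_G = 53/3.
Price P = 172 - 280/3 = 236/3.
Granite's profit: (236/3 - 61)·(53/3) - 175 = 1234/9.

137.11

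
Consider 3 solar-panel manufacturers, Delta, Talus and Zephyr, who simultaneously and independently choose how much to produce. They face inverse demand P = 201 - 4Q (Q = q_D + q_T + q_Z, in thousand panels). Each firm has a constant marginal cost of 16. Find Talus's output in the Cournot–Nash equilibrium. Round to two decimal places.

A representative firm's profit is π_i = q_i(201 - 4Q) - 16q_i.
Setting ∂π_i/∂q_i = 0 with rivals' quantities fixed: 185 - 8q_i - 4·Σ_{j≠i} q_j = 0.
With identical firms every q_j equals q_i, so Σ_{j≠i} q_j = 2q_i and 185 = 16q_i, giving q_i = 185/16.

11.56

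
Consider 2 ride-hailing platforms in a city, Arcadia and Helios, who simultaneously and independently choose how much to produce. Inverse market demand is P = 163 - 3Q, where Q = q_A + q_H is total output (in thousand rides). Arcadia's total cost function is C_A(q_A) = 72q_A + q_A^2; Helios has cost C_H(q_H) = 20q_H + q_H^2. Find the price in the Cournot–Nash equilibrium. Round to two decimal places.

Arcadia's profit: π_A = (163 - 3Q)q_A - (72q_A + q_A²). Setting ∂π_A/∂q_A = 0: 91 - 8q_A - 3(q_H) = 0.
Helios's first-order condition: 143 - 8q_H - 3(q_A) = 0.
Best responses: q_A = (91 - 3q_H)/8, q_H = (143 - 3q_A)/8.
Solving the pair: q_A = 299/55, q_H = 871/55.
Total output Q = 234/11, so price P = 163 - 3·(234/11) = 1091/11.

99.18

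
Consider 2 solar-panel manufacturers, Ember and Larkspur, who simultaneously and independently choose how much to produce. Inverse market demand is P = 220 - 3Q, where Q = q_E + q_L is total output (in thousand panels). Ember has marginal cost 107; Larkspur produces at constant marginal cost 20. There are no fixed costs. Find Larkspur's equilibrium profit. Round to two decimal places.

Ember's profit: π_E = (220 - 3Q)q_E - (107q_E). Setting ∂π_E/∂q_E = 0: 113 - 6q_E - 3(q_L) = 0.
Larkspur's profit: π_L = (220 - 3Q)q_L - (20q_L). Setting ∂π_L/∂q_L = 0: 200 - 6q_L - 3(q_E) = 0.
So q_E = (113 - 3q_L)/6 and q_L = (200 - 3q_E)/6.
Solving the pair: q_E = 26/9, q_L = 287/9.
Price P = 220 - 3·(313/9) = 347/3.
Larkspur's profit: (347/3 - 20)·(287/9) = 3050.7037.

3050.70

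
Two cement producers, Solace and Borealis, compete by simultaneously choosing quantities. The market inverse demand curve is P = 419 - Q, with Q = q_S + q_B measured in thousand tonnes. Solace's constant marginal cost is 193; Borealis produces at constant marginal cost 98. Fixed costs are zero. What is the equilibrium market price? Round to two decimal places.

Solace's profit: π_S = (419 - Q)q_S - (193q_S). Setting ∂π_S/∂q_S = 0: 226 - 2q_S - (q_B) = 0.
Borealis's profit: π_B = (419 - Q)q_B - (98q_B). Setting ∂π_B/∂q_B = 0: 321 - 2q_B - (q_S) = 0.
So q_S = (226 - q_B)/2 and q_B = (321 - q_S)/2.
Solving the pair: q_S = 131/3, q_B = 416/3.
Total output Q = 547/3, so price P = 419 - 547/3 = 710/3.

236.67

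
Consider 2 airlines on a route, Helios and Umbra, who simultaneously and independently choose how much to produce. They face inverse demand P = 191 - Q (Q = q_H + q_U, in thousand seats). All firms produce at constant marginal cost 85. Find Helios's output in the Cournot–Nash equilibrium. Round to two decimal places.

35.33

Each firm earns π_i = (191 - Q)q_i - 85q_i.
First-order condition (treating rivals' output as given): 106 - 2q_i - q_j = 0.
By symmetry each firm produces the same amount; substituting q_j = q_i yields q_i = 106/3.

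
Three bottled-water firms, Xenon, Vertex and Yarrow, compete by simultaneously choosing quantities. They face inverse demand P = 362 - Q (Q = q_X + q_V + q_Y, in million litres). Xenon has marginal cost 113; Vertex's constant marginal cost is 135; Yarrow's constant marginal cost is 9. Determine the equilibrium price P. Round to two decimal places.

Xenon's profit: π_X = (362 - Q)q_X - (113q_X). Setting ∂π_X/∂q_X = 0: 249 - 2q_X - (q_V + q_Y) = 0.
Vertex's first-order condition: 227 - 2q_V - (q_X + q_Y) = 0.
Yarrow's profit: π_Y = (362 - Q)q_Y - (9q_Y). Setting ∂π_Y/∂q_Y = 0: 353 - 2q_Y - (q_X + q_V) = 0.
Adding the 3 first-order conditions: 829 − 4Q = 0, so Q = 829/4.
Back-substituting: q_X = (249 − 829/4) = 167/4, q_V = (227 − 829/4) = 79/4, q_Y = (353 − 829/4) = 583/4.
Total output Q = 829/4, so price P = 362 - 829/4 = 619/4.

154.75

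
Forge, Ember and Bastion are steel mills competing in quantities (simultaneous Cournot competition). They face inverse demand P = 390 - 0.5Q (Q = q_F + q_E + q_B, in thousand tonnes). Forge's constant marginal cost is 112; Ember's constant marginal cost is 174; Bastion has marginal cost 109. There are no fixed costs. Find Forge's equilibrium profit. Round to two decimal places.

14196.13

Forge's profit: π_F = (390 - 0.5Q)q_F - (112q_F). Setting ∂π_F/∂q_F = 0: 278 - q_F - (1/2)(q_E + q_B) = 0.
Ember's first-order condition: 216 - q_E - (1/2)(q_F + q_B) = 0.
Bastion's profit: π_B = (390 - 0.5Q)q_B - (109q_B). Setting ∂π_B/∂q_B = 0: 281 - q_B - (1/2)(q_F + q_E) = 0.
Adding the 3 first-order conditions: 775 − 2Q = 0, so Q = 775/2.
Back-substituting: q_F = (278 − 775/4)/(1/2) = 337/2, q_E = (216 − 775/4)/(1/2) = 89/2, q_B = (281 − 775/4)/(1/2) = 349/2.
Price P = 390 - (1/2)·(775/2) = 785/4.
Forge's profit: (785/4 - 112)·(337/2) = 14196.1250.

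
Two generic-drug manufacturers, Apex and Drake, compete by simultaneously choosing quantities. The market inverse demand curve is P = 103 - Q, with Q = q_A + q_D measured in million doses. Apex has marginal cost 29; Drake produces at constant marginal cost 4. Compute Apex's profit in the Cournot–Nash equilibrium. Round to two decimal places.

266.78

Apex's profit: π_A = (103 - Q)q_A - (29q_A). Setting ∂π_A/∂q_A = 0: 74 - 2q_A - (q_D) = 0.
Drake's profit: π_D = (103 - Q)q_D - (4q_D). Setting ∂π_D/∂q_D = 0: 99 - 2q_D - (q_A) = 0.
Rearranging gives the reaction functions q_A = (74 - q_D)/2 and q_D = (99 - q_A)/2.
Solving the pair: q_A = 49/3, q_D = 124/3.
Price P = 103 - 173/3 = 136/3.
Apex's profit: (136/3 - 29)·(49/3) = 266.7778.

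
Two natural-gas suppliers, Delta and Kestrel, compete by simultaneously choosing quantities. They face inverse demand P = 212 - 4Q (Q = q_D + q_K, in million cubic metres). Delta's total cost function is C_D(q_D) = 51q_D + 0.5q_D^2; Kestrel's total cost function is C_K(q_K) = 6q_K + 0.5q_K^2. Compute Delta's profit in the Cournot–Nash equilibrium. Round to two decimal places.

Delta's profit: π_D = (212 - 4Q)q_D - (51q_D + (1/2)q_D²). Setting ∂π_D/∂q_D = 0: 161 - 9q_D - 4(q_K) = 0.
Kestrel's profit: π_K = (212 - 4Q)q_K - (6q_K + (1/2)q_K²). Setting ∂π_K/∂q_K = 0: 206 - 9q_K - 4(q_D) = 0.
Best responses: q_D = (161 - 4q_K)/9, q_K = (206 - 4q_D)/9.
Solving the pair: q_D = 125/13, q_K = 242/13.
Price P = 212 - 4·(367/13) = 1288/13.
Delta's profit: (1288/13)·(125/13) - 51·(125/13) - (1/2)(125/13)² = 416.0503.

416.05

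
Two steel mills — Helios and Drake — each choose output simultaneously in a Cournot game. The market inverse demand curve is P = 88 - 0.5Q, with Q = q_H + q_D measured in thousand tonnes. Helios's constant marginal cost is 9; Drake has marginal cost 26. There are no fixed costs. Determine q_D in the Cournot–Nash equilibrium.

30

Helios's profit: π_H = (88 - 0.5Q)q_H - (9q_H). Setting ∂π_H/∂q_H = 0: 79 - q_H - (1/2)(q_D) = 0.
Drake's profit: π_D = (88 - 0.5Q)q_D - (26q_D). Setting ∂π_D/∂q_D = 0: 62 - q_D - (1/2)(q_H) = 0.
Rearranging gives the reaction functions q_H = (79 - (1/2)q_D) and q_D = (62 - (1/2)q_H).
Substituting one into the other gives q_H = 64 and q_D = 30.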